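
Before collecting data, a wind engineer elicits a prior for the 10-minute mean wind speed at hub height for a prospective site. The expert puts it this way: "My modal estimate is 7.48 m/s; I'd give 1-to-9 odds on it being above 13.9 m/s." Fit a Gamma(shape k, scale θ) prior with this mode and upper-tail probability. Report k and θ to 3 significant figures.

k ≈ 5.97, θ ≈ 1.5

Gamma(k,θ) with k>1 has mode (k−1)θ, so θ = 7.48/(k−1).
Need P(X < 13.9) = 0.9 with θ tied to k this way. Start at k = 2, θ = 7.48: P(X<13.9) ≈ 0.554.
Too low — raise k to concentrate. Iterating converges to k ≈ 5.97.
Then θ = 7.48/(5.97−1) ≈ 1.5.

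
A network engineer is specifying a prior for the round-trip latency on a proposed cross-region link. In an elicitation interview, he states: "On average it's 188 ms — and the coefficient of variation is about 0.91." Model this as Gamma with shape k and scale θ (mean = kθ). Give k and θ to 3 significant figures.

For Gamma(k, scale θ): mean = kθ, variance = kθ², so CV = 1/√k.
CV = 0.91, hence k = 1/CV² = 1.21.
Then θ = mean/k = 188/1.21 = 156.

k ≈ 1.21, θ ≈ 156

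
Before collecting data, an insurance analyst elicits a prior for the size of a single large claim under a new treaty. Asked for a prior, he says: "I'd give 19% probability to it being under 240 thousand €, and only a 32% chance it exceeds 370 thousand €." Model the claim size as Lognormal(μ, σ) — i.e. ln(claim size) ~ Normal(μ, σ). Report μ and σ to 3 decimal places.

If T ~ Lognormal(μ,σ) then ln T ~ Normal(μ,σ), so the p-quantile of ln T is μ + z_p·σ.
ln(240) = 5.481 and ln(370) = 5.914; z_{0.19} = -0.8779, z_{0.68} = 0.4677.
σ = (5.914 − 5.481)/(0.4677 − (-0.8779)) = 0.322.
μ = 5.481 − (-0.8779)·0.322 = 5.763.

μ ≈ 5.763, σ ≈ 0.322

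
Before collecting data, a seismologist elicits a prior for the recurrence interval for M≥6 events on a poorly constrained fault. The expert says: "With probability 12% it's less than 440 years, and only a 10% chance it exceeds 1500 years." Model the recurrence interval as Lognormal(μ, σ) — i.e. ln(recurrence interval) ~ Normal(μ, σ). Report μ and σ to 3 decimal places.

μ ≈ 6.673, σ ≈ 0.499

If T ~ Lognormal(μ,σ) then ln T ~ Normal(μ,σ), so the p-quantile of ln T is μ + z_p·σ.
ln(440) = 6.087 and ln(1500) = 7.313; z_{0.12} = -1.175, z_{0.9} = 1.282.
σ = (7.313 − 6.087)/(1.282 − (-1.175)) = 0.499.
μ = 6.087 − (-1.175)·0.499 = 6.673.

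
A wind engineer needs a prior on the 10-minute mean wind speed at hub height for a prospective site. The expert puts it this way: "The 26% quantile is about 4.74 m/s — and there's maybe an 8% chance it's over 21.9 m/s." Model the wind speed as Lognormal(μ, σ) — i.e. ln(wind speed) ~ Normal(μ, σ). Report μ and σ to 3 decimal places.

If T ~ Lognormal(μ,σ) then ln T ~ Normal(μ,σ), so the p-quantile of ln T is μ + z_p·σ.
ln(4.74) = 1.556 and ln(21.9) = 3.086; z_{0.26} = -0.6433, z_{0.92} = 1.405.
σ = (3.086 − 1.556)/(1.405 − (-0.6433)) = 0.747.
μ = 1.556 − (-0.6433)·0.747 = 2.037.

μ ≈ 2.037, σ ≈ 0.747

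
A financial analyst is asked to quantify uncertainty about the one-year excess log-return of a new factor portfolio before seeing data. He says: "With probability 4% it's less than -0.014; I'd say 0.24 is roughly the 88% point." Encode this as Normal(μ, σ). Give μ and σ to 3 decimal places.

The p-quantile of Normal(μ,σ) is μ + z_p·σ, with z_{0.04} = -1.751 and z_{0.88} = 1.175.
Eliminate σ: μ = (z₂·x₁ − z₁·x₂)/(z₂ − z₁) = (1.175·-0.014 − (-1.751)·0.24)/2.926 = 0.138.
Then σ = (x₂ − x₁)/(z₂ − z₁) = (0.24 − -0.014)/2.926 = 0.087.

μ = 0.138, σ = 0.087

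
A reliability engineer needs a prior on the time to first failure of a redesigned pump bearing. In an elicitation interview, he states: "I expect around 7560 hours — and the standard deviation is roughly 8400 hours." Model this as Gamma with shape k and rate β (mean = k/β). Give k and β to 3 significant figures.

k ≈ 0.81, β ≈ 0.000107

For Gamma(k, rate β): mean = k/β, variance = k/β², so CV = 1/√k.
CV = SD/mean = 8400/7560 = 1.111, hence k = 1/CV² = 0.81.
Then β = k/mean = 0.81/7560 = 0.000107.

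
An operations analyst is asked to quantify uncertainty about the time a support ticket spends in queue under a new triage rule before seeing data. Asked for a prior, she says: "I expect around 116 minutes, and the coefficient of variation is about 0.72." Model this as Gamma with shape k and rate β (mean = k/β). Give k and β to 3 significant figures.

k ≈ 1.93, β ≈ 0.0166

For Gamma(k, rate β): mean = k/β, variance = k/β², so CV = 1/√k.
CV = 0.72, hence k = 1/CV² = 1.93.
Then β = k/mean = 1.93/116 = 0.0166.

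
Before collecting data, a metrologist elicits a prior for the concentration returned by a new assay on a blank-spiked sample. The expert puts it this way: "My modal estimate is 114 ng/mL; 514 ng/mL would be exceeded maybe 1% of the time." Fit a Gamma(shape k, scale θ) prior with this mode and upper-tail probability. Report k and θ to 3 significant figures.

Gamma(k,θ) with k>1 has mode (k−1)θ, so θ = 114/(k−1).
Need P(X < 514) = 0.99 with θ tied to k this way. Start at k = 2, θ = 114: P(X<514) ≈ 0.939.
Too low — raise k to concentrate. Iterating converges to k ≈ 2.78.
Then θ = 114/(2.78−1) ≈ 64.

k ≈ 2.78, θ ≈ 64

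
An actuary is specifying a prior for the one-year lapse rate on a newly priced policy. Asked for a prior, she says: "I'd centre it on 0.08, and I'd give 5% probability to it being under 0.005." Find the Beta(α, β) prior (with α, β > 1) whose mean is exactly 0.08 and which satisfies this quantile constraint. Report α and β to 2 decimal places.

α ≈ 1.05, β ≈ 12.08

With mean 0.08 fixed, write α = 0.08s, β = 0.92s where s = α+β.
Need P(θ < 0.005) = 0.05 under Beta(0.08s, 0.92s). Normal approximation: (q−m)/√(m(1−m)/s) ≈ z_{0.05} = -1.64, so s ≈ 0.08·0.92·(-1.64)²/(0.005−0.08)² = 35.4.
At s = 35.4: P(θ<0.005) ≈ 0.001. Adjusting to match 0.05 gives s ≈ 13.13.
So α = 0.08·13.13 ≈ 1.05, β = 0.92·13.13 ≈ 12.08.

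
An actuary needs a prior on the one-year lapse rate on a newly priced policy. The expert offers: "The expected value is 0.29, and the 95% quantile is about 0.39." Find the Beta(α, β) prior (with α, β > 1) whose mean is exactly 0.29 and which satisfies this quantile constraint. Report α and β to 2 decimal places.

α ≈ 17.24, β ≈ 42.20

With mean 0.29 fixed, write α = 0.29s, β = 0.71s where s = α+β.
Need P(θ < 0.39) = 0.95 under Beta(0.29s, 0.71s). Normal approximation: (q−m)/√(m(1−m)/s) ≈ z_{0.95} = 1.64, so s ≈ 0.29·0.71·(1.64)²/(0.39−0.29)² = 55.7.
At s = 55.7: P(θ<0.39) ≈ 0.945. Adjusting to match 0.95 gives s ≈ 59.44.
So α = 0.29·59.44 ≈ 17.24, β = 0.71·59.44 ≈ 42.20.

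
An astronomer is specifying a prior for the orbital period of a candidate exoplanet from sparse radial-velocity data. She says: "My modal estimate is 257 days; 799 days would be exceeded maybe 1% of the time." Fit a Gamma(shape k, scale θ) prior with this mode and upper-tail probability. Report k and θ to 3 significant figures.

k ≈ 4.47, θ ≈ 74.1

Gamma(k,θ) with k>1 has mode (k−1)θ, so θ = 257/(k−1).
Need P(X < 799) = 0.99 with θ tied to k this way. Start at k = 2, θ = 257: P(X<799) ≈ 0.817.
Too low — raise k to concentrate. Iterating converges to k ≈ 4.47.
Then θ = 257/(4.47−1) ≈ 74.1.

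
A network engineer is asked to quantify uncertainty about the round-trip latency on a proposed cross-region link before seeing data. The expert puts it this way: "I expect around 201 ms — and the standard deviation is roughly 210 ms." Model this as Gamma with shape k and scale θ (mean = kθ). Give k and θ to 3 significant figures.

k ≈ 0.916, θ ≈ 219

For Gamma(k, scale θ): mean = kθ, variance = kθ², so CV = 1/√k.
CV = SD/mean = 210/201 = 1.045, hence k = 1/CV² = 0.916.
Then θ = mean/k = 201/0.916 = 219.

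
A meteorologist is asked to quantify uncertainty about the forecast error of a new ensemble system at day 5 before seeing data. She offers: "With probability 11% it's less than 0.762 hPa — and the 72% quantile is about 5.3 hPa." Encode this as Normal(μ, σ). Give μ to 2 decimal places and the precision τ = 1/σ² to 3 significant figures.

μ = 3.84, τ = 0.159

For Normal(μ,σ), the p-quantile is μ + z_p·σ. Here z_{0.11} = -1.227, z_{0.72} = 0.5828.
So 0.762 = μ − 1.227σ and 5.3 = μ + 0.5828σ.
Subtracting: σ = (5.3 − 0.762)/(0.5828 − (-1.227)) = 2.51.
Then μ = 0.762 − (-1.227)·2.51 = 3.84.
Precision τ = 1/σ² = 1/2.508² = 0.159.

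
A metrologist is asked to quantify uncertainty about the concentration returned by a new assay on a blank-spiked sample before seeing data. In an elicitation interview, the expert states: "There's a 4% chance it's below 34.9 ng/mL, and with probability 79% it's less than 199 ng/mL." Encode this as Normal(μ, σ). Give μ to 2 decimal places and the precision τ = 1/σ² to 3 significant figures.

μ = 147.25, τ = 0.000243

For Normal(μ,σ), the p-quantile is μ + z_p·σ. Here z_{0.04} = -1.751, z_{0.79} = 0.8064.
So 34.9 = μ − 1.751σ and 199 = μ + 0.8064σ.
Subtracting: σ = (199 − 34.9)/(0.8064 − (-1.751)) = 64.17.
Then μ = 34.9 − (-1.751)·64.17 = 147.25.
Precision τ = 1/σ² = 1/64.17² = 0.000243.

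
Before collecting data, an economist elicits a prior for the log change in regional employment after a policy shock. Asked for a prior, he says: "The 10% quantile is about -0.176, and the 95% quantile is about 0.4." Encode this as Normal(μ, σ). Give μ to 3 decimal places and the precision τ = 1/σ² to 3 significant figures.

μ = 0.076, τ = 25.8

For Normal(μ,σ), the p-quantile is μ + z_p·σ. Here z_{0.1} = -1.282, z_{0.95} = 1.645.
So -0.176 = μ − 1.282σ and 0.4 = μ + 1.645σ.
Subtracting: σ = (0.4 − -0.176)/(1.645 − (-1.282)) = 0.197.
Then μ = -0.176 − (-1.282)·0.197 = 0.076.
Precision τ = 1/σ² = 1/0.1968² = 25.8.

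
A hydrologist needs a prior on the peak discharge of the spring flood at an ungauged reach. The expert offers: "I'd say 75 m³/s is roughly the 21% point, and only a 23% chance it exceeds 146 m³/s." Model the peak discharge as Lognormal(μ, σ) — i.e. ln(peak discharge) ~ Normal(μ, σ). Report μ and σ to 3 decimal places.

μ ≈ 4.665, σ ≈ 0.431

If T ~ Lognormal(μ,σ) then ln T ~ Normal(μ,σ), so the p-quantile of ln T is μ + z_p·σ.
ln(75) = 4.317 and ln(146) = 4.984; z_{0.21} = -0.8064, z_{0.77} = 0.7388.
σ = (4.984 − 4.317)/(0.7388 − (-0.8064)) = 0.431.
μ = 4.317 − (-0.8064)·0.431 = 4.665.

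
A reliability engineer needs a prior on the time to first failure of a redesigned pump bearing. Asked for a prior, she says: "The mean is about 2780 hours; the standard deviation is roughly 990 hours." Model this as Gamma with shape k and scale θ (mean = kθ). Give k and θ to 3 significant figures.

For Gamma(k, scale θ): mean = kθ, variance = kθ², so CV = 1/√k.
CV = SD/mean = 990/2780 = 0.3561, hence k = 1/CV² = 7.89.
Then θ = mean/k = 2780/7.89 = 353.

k ≈ 7.89, θ ≈ 353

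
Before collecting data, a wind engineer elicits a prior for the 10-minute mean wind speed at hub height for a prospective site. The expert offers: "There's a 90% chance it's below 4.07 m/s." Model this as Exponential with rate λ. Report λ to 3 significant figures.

λ ≈ 0.566

P(T < 4.07) = 1 − e^(−λ·4.07) = 0.9, so λ = −ln(1−0.9)/4.07 = −ln(0.1)/4.07 = 0.566.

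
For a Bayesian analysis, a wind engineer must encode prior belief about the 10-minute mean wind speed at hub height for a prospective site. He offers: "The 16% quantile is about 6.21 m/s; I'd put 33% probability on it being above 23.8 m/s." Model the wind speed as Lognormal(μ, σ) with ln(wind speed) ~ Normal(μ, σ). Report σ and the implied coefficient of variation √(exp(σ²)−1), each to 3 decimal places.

σ ≈ 0.937, CV ≈ 1.185

If T ~ Lognormal(μ,σ) then ln T ~ Normal(μ,σ), so the p-quantile of ln T is μ + z_p·σ.
ln(6.21) = 1.826 and ln(23.8) = 3.17; z_{0.16} = -0.9945, z_{0.67} = 0.4399.
σ = (3.17 − 1.826)/(0.4399 − (-0.9945)) = 0.937.
μ = 1.826 − (-0.9945)·0.937 = 2.758.
CV = √(exp(σ²)−1) = √(exp(0.8773)−1) = 1.185.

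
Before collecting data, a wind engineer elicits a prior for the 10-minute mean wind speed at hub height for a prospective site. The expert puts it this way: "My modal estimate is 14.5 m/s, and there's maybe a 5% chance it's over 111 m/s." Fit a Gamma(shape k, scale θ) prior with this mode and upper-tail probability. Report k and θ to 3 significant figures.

k ≈ 1.51, θ ≈ 28.2

Gamma(k,θ) with k>1 has mode (k−1)θ, so θ = 14.5/(k−1).
Need P(X < 111) = 0.95 with θ tied to k this way. Start at k = 2, θ = 14.5: P(X<111) ≈ 0.996.
Too high — lower k to spread out. Iterating converges to k ≈ 1.51.
Then θ = 14.5/(1.51−1) ≈ 28.2.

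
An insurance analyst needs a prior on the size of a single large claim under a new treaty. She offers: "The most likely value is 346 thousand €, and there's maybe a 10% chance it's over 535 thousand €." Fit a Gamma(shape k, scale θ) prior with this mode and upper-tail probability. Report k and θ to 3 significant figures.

Gamma(k,θ) with k>1 has mode (k−1)θ, so θ = 346/(k−1).
Need P(X < 535) = 0.9 with θ tied to k this way. Start at k = 2, θ = 346: P(X<535) ≈ 0.458.
Too low — raise k to concentrate. Iterating converges to k ≈ 10.8.
Then θ = 346/(10.8−1) ≈ 35.2.

k ≈ 10.8, θ ≈ 35.2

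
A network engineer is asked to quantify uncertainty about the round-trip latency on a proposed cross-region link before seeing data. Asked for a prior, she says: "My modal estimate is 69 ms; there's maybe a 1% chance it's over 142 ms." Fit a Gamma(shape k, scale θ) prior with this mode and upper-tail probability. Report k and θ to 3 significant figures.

k ≈ 10.4, θ ≈ 7.36

Gamma(k,θ) with k>1 has mode (k−1)θ, so θ = 69/(k−1).
Need P(X < 142) = 0.99 with θ tied to k this way. Start at k = 2, θ = 69: P(X<142) ≈ 0.609.
Too low — raise k to concentrate. Iterating converges to k ≈ 10.4.
Then θ = 69/(10.4−1) ≈ 7.36.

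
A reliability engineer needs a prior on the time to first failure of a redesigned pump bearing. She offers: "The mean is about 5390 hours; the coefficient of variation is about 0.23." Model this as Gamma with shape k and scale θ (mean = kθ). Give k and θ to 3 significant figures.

k ≈ 18.9, θ ≈ 285

For Gamma(k, scale θ): mean = kθ, variance = kθ², so CV = 1/√k.
CV = 0.23, hence k = 1/CV² = 18.9.
Then θ = mean/k = 5390/18.9 = 285.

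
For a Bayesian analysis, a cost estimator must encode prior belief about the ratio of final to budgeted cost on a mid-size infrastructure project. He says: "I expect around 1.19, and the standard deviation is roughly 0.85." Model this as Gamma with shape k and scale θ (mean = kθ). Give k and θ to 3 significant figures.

k ≈ 1.96, θ ≈ 0.607

For Gamma(k, scale θ): mean = kθ, variance = kθ², so CV = 1/√k.
CV = SD/mean = 0.85/1.19 = 0.7143, hence k = 1/CV² = 1.96.
Then θ = mean/k = 1.19/1.96 = 0.607.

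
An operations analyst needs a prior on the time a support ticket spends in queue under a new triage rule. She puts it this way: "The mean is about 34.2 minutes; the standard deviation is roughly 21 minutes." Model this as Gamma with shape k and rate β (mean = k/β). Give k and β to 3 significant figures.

For Gamma(k, rate β): mean = k/β, variance = k/β², so CV = 1/√k.
CV = SD/mean = 21/34.2 = 0.614, hence k = 1/CV² = 2.65.
Then β = k/mean = 2.65/34.2 = 0.0776.

k ≈ 2.65, β ≈ 0.0776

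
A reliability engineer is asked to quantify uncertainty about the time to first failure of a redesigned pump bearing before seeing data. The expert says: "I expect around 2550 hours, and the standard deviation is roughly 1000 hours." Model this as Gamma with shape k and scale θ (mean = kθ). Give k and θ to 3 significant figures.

k ≈ 6.5, θ ≈ 392

For Gamma(k, scale θ): mean = kθ, variance = kθ², so CV = 1/√k.
CV = SD/mean = 1000/2550 = 0.3922, hence k = 1/CV² = 6.5.
Then θ = mean/k = 2550/6.5 = 392.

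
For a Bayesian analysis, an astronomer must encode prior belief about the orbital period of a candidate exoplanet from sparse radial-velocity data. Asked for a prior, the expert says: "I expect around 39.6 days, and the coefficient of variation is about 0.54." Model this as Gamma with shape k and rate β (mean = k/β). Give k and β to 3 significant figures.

k ≈ 3.43, β ≈ 0.0866

For Gamma(k, rate β): mean = k/β, variance = k/β², so CV = 1/√k.
CV = 0.54, hence k = 1/CV² = 3.43.
Then β = k/mean = 3.43/39.6 = 0.0866.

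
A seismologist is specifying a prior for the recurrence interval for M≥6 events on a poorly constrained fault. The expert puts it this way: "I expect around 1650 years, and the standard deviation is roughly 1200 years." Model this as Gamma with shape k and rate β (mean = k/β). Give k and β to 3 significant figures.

For Gamma(k, rate β): mean = k/β, variance = k/β², so CV = 1/√k.
CV = SD/mean = 1200/1650 = 0.7273, hence k = 1/CV² = 1.89.
Then β = k/mean = 1.89/1650 = 0.00115.

k ≈ 1.89, β ≈ 0.00115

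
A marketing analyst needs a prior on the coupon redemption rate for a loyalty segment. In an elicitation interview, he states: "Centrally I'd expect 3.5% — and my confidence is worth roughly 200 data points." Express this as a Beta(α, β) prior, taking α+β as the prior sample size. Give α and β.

α = 7, β = 193

Under the effective-sample-size interpretation, Beta(α, β) has prior mean α/(α+β) and prior sample size α+β.
So α+β = 200 and α/(α+β) = 0.035, giving α = 0.035·200 = 7 and β = 200 − 7 = 193.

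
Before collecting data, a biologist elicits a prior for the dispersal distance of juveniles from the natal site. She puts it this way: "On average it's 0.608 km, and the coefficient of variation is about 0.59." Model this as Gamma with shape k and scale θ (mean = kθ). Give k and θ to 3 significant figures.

For Gamma(k, scale θ): mean = kθ, variance = kθ², so CV = 1/√k.
CV = 0.59, hence k = 1/CV² = 2.87.
Then θ = mean/k = 0.608/2.87 = 0.212.

k ≈ 2.87, θ ≈ 0.212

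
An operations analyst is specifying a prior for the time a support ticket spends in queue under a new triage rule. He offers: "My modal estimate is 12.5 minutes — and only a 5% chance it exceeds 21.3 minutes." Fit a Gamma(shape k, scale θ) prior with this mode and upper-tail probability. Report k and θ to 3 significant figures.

k ≈ 10.8, θ ≈ 1.27

Gamma(k,θ) with k>1 has mode (k−1)θ, so θ = 12.5/(k−1).
Need P(X < 21.3) = 0.95 with θ tied to k this way. Start at k = 2, θ = 12.5: P(X<21.3) ≈ 0.508.
Too low — raise k to concentrate. Iterating converges to k ≈ 10.8.
Then θ = 12.5/(10.8−1) ≈ 1.27.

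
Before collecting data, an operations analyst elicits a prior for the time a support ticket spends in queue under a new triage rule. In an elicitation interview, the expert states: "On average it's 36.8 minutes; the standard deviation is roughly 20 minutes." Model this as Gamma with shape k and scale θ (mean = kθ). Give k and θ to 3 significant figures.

k ≈ 3.39, θ ≈ 10.9

For Gamma(k, scale θ): mean = kθ, variance = kθ², so CV = 1/√k.
CV = SD/mean = 20/36.8 = 0.5435, hence k = 1/CV² = 3.39.
Then θ = mean/k = 36.8/3.39 = 10.9.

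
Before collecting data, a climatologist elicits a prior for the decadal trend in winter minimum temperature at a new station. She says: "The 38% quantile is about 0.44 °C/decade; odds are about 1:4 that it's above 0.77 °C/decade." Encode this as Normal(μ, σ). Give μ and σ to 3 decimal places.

For Normal(μ,σ), the p-quantile is μ + z_p·σ. Here z_{0.38} = -0.3055, z_{0.8} = 0.8416.
So 0.44 = μ − 0.3055σ and 0.77 = μ + 0.8416σ.
Subtracting: σ = (0.77 − 0.44)/(0.8416 − (-0.3055)) = 0.288.
Then μ = 0.44 − (-0.3055)·0.288 = 0.528.

μ = 0.528, σ = 0.288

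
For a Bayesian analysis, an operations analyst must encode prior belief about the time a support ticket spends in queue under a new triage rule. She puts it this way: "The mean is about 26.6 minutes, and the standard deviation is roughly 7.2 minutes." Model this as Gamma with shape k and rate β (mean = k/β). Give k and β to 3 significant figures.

For Gamma(k, rate β): mean = k/β, variance = k/β², so CV = 1/√k.
CV = SD/mean = 7.2/26.6 = 0.2707, hence k = 1/CV² = 13.6.
Then β = k/mean = 13.6/26.6 = 0.513.

k ≈ 13.6, β ≈ 0.513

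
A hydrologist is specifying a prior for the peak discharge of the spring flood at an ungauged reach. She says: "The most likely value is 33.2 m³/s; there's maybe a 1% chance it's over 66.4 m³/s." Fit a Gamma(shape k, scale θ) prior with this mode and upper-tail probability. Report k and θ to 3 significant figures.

Gamma(k,θ) with k>1 has mode (k−1)θ, so θ = 33.2/(k−1).
Need P(X < 66.4) = 0.99 with θ tied to k this way. Start at k = 2, θ = 33.2: P(X<66.4) ≈ 0.594.
Too low — raise k to concentrate. Iterating converges to k ≈ 11.2.
Then θ = 33.2/(11.2−1) ≈ 3.25.

k ≈ 11.2, θ ≈ 3.25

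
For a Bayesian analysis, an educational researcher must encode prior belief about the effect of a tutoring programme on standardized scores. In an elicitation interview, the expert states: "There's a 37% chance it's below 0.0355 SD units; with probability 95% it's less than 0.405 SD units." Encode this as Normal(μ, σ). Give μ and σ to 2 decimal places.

μ = 0.10, σ = 0.19

For Normal(μ,σ), the p-quantile is μ + z_p·σ. Here z_{0.37} = -0.3319, z_{0.95} = 1.645.
So 0.0355 = μ − 0.3319σ and 0.405 = μ + 1.645σ.
Subtracting: σ = (0.405 − 0.0355)/(1.645 − (-0.3319)) = 0.19.
Then μ = 0.0355 − (-0.3319)·0.19 = 0.10.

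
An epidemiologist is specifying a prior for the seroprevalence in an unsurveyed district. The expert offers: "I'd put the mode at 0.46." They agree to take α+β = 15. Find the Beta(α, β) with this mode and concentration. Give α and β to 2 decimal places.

α = 6.98, β = 8.02

For α,β > 1 the Beta mode is (α−1)/(α+β−2). With α+β = 15, the mode is (α−1)/13.
Set (α−1)/13 = 0.46 → α = 1 + 0.46·13 = 6.98.
β = 15 − α = 8.02.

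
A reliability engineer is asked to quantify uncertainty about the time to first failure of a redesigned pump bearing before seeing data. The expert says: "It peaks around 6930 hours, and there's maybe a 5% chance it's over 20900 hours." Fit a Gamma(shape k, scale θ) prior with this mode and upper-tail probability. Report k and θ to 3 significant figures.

k ≈ 3.17, θ ≈ 3190

Gamma(k,θ) with k>1 has mode (k−1)θ, so θ = 6930/(k−1).
Need P(X < 20900) = 0.95 with θ tied to k this way. Start at k = 2, θ = 6930: P(X<20900) ≈ 0.803.
Too low — raise k to concentrate. Iterating converges to k ≈ 3.17.
Then θ = 6930/(3.17−1) ≈ 3190.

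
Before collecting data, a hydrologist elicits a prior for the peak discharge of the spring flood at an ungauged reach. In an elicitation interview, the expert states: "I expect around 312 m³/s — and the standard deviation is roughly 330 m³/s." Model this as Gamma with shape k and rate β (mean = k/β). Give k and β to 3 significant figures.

For Gamma(k, rate β): mean = k/β, variance = k/β², so CV = 1/√k.
CV = SD/mean = 330/312 = 1.058, hence k = 1/CV² = 0.894.
Then β = k/mean = 0.894/312 = 0.00287.

k ≈ 0.894, β ≈ 0.00287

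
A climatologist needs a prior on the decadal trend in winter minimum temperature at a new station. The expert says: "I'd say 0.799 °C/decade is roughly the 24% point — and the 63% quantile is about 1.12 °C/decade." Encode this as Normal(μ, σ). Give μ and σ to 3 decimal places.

For Normal(μ,σ), the p-quantile is μ + z_p·σ. Here z_{0.24} = -0.7063, z_{0.63} = 0.3319.
So 0.799 = μ − 0.7063σ and 1.12 = μ + 0.3319σ.
Subtracting: σ = (1.12 − 0.799)/(0.3319 − (-0.7063)) = 0.309.
Then μ = 0.799 − (-0.7063)·0.309 = 1.017.

μ = 1.017, σ = 0.309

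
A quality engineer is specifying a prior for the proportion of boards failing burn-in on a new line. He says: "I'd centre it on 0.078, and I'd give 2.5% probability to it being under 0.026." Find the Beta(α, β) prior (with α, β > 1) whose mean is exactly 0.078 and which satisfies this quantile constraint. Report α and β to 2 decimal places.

α ≈ 4.94, β ≈ 58.37

With mean 0.078 fixed, write α = 0.078s, β = 0.922s where s = α+β.
Need P(θ < 0.026) = 0.025 under Beta(0.078s, 0.922s). Normal approximation: (q−m)/√(m(1−m)/s) ≈ z_{0.025} = -1.96, so s ≈ 0.078·0.922·(-1.96)²/(0.026−0.078)² = 102.2.
At s = 102.2: P(θ<0.026) ≈ 0.005. Adjusting to match 0.025 gives s ≈ 63.31.
So α = 0.078·63.31 ≈ 4.94, β = 0.922·63.31 ≈ 58.37.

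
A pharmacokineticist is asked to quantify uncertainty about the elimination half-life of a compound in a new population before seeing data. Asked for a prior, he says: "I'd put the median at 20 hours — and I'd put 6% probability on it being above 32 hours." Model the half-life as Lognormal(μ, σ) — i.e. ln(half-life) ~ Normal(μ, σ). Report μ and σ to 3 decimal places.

If T ~ Lognormal(μ,σ) then ln T ~ Normal(μ,σ), so the p-quantile of ln T is μ + z_p·σ.
ln(20) = 2.996 and ln(32) = 3.466; z_{0.5} = 0, z_{0.94} = 1.555.
σ = (3.466 − 2.996)/(1.555 − (0)) = 0.302.
μ = 2.996 − (0)·0.302 = 2.996.

μ ≈ 2.996, σ ≈ 0.302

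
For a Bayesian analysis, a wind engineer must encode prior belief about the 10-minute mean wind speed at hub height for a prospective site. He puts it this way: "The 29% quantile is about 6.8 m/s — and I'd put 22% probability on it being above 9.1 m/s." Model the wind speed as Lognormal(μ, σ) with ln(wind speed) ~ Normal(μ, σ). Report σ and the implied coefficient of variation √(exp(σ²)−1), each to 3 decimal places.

If T ~ Lognormal(μ,σ) then ln T ~ Normal(μ,σ), so the p-quantile of ln T is μ + z_p·σ.
ln(6.8) = 1.917 and ln(9.1) = 2.208; z_{0.29} = -0.5534, z_{0.78} = 0.7722.
σ = (2.208 − 1.917)/(0.7722 − (-0.5534)) = 0.220.
μ = 1.917 − (-0.5534)·0.220 = 2.039.
CV = √(exp(σ²)−1) = √(exp(0.0483)−1) = 0.222.

σ ≈ 0.220, CV ≈ 0.222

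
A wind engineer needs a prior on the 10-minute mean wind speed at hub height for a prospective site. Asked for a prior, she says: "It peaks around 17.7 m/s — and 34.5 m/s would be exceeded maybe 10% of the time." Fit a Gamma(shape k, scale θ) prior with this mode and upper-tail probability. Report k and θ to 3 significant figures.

Gamma(k,θ) with k>1 has mode (k−1)θ, so θ = 17.7/(k−1).
Need P(X < 34.5) = 0.9 with θ tied to k this way. Start at k = 2, θ = 17.7: P(X<34.5) ≈ 0.580.
Too low — raise k to concentrate. Iterating converges to k ≈ 5.3.
Then θ = 17.7/(5.3−1) ≈ 4.12.

k ≈ 5.3, θ ≈ 4.12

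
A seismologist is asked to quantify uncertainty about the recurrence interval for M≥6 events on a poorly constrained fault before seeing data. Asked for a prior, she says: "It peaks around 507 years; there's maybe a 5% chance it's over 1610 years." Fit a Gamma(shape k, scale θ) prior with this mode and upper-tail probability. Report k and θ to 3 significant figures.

k ≈ 2.97, θ ≈ 258

Gamma(k,θ) with k>1 has mode (k−1)θ, so θ = 507/(k−1).
Need P(X < 1610) = 0.95 with θ tied to k this way. Start at k = 2, θ = 507: P(X<1610) ≈ 0.826.
Too low — raise k to concentrate. Iterating converges to k ≈ 2.97.
Then θ = 507/(2.97−1) ≈ 258.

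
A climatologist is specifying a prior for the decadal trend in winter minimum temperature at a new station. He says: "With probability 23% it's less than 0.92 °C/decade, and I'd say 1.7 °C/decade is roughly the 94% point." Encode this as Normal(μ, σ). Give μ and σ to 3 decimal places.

μ = 1.171, σ = 0.340

The p-quantile of Normal(μ,σ) is μ + z_p·σ, with z_{0.23} = -0.7388 and z_{0.94} = 1.555.
Eliminate σ: μ = (z₂·x₁ − z₁·x₂)/(z₂ − z₁) = (1.555·0.92 − (-0.7388)·1.7)/2.294 = 1.171.
Then σ = (x₂ − x₁)/(z₂ − z₁) = (1.7 − 0.92)/2.294 = 0.340.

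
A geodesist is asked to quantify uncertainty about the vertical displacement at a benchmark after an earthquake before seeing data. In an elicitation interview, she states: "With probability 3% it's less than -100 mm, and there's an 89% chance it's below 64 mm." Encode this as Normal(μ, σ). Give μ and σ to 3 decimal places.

The p-quantile of Normal(μ,σ) is μ + z_p·σ, with z_{0.03} = -1.881 and z_{0.89} = 1.227.
Eliminate σ: μ = (z₂·x₁ − z₁·x₂)/(z₂ − z₁) = (1.227·-100 − (-1.881)·64)/3.107 = -0.734.
Then σ = (x₂ − x₁)/(z₂ − z₁) = (64 − -100)/3.107 = 52.779.

μ = -0.734, σ = 52.779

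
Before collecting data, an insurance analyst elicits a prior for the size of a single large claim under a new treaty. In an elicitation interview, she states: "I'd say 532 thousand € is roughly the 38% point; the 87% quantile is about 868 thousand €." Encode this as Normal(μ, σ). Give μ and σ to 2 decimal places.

μ = 603.68, σ = 234.66

The p-quantile of Normal(μ,σ) is μ + z_p·σ, with z_{0.38} = -0.3055 and z_{0.87} = 1.126.
Eliminate σ: μ = (z₂·x₁ − z₁·x₂)/(z₂ − z₁) = (1.126·532 − (-0.3055)·868)/1.432 = 603.68.
Then σ = (x₂ − x₁)/(z₂ − z₁) = (868 − 532)/1.432 = 234.66.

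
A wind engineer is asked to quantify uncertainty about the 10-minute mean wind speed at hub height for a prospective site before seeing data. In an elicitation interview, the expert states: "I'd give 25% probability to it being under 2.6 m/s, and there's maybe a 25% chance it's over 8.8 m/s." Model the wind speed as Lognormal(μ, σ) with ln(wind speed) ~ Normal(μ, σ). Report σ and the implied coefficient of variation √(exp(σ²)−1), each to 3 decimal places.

If T ~ Lognormal(μ,σ) then ln T ~ Normal(μ,σ), so the p-quantile of ln T is μ + z_p·σ.
ln(2.6) = 0.9555 and ln(8.8) = 2.175; z_{0.25} = -0.6745, z_{0.75} = 0.6745.
σ = (2.175 − 0.9555)/(0.6745 − (-0.6745)) = 0.904.
μ = 0.9555 − (-0.6745)·0.904 = 1.565.
CV = √(exp(σ²)−1) = √(exp(0.8169)−1) = 1.124.

σ ≈ 0.904, CV ≈ 1.124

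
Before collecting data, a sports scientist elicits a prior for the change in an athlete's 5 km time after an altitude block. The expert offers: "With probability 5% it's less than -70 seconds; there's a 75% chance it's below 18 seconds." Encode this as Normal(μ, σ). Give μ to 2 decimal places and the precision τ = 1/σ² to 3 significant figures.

The p-quantile of Normal(μ,σ) is μ + z_p·σ, with z_{0.05} = -1.645 and z_{0.75} = 0.6745.
Eliminate σ: μ = (z₂·x₁ − z₁·x₂)/(z₂ − z₁) = (0.6745·-70 − (-1.645)·18)/2.319 = -7.59.
Then σ = (x₂ − x₁)/(z₂ − z₁) = (18 − -70)/2.319 = 37.94.
Precision τ = 1/σ² = 1/37.94² = 0.000695.

μ = -7.59, τ = 0.000695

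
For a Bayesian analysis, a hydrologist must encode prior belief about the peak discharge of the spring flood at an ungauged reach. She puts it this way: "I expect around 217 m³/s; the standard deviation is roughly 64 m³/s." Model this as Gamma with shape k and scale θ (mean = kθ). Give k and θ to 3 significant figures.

k ≈ 11.5, θ ≈ 18.9

For Gamma(k, scale θ): mean = kθ, variance = kθ², so CV = 1/√k.
CV = SD/mean = 64/217 = 0.2949, hence k = 1/CV² = 11.5.
Then θ = mean/k = 217/11.5 = 18.9.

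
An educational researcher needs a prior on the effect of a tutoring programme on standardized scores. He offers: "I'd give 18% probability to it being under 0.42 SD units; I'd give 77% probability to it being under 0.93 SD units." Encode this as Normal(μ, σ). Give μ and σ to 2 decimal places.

μ = 0.70, σ = 0.31

For Normal(μ,σ), the p-quantile is μ + z_p·σ. Here z_{0.18} = -0.9154, z_{0.77} = 0.7388.
So 0.42 = μ − 0.9154σ and 0.93 = μ + 0.7388σ.
Subtracting: σ = (0.93 − 0.42)/(0.7388 − (-0.9154)) = 0.31.
Then μ = 0.42 − (-0.9154)·0.31 = 0.70.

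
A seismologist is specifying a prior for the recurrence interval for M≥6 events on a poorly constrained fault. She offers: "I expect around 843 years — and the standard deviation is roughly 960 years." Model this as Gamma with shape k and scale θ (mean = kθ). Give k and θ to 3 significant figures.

For Gamma(k, scale θ): mean = kθ, variance = kθ², so CV = 1/√k.
CV = SD/mean = 960/843 = 1.139, hence k = 1/CV² = 0.771.
Then θ = mean/k = 843/0.771 = 1090.

k ≈ 0.771, θ ≈ 1090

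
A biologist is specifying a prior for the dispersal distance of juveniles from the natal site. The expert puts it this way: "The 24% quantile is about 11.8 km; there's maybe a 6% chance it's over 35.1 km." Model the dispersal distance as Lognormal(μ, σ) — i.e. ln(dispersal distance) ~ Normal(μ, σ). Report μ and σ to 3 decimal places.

If T ~ Lognormal(μ,σ) then ln T ~ Normal(μ,σ), so the p-quantile of ln T is μ + z_p·σ.
ln(11.8) = 2.468 and ln(35.1) = 3.558; z_{0.24} = -0.7063, z_{0.94} = 1.555.
σ = (3.558 − 2.468)/(1.555 − (-0.7063)) = 0.482.
μ = 2.468 − (-0.7063)·0.482 = 2.809.

μ ≈ 2.809, σ ≈ 0.482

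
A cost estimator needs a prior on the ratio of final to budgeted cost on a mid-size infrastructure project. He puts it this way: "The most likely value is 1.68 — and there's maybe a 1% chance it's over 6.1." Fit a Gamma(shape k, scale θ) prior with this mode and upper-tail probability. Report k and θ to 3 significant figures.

k ≈ 3.58, θ ≈ 0.651

Gamma(k,θ) with k>1 has mode (k−1)θ, so θ = 1.68/(k−1).
Need P(X < 6.1) = 0.99 with θ tied to k this way. Start at k = 2, θ = 1.68: P(X<6.1) ≈ 0.877.
Too low — raise k to concentrate. Iterating converges to k ≈ 3.58.
Then θ = 1.68/(3.58−1) ≈ 0.651.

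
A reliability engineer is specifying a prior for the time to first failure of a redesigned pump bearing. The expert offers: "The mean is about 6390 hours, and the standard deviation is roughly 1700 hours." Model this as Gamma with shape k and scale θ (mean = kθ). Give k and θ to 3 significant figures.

For Gamma(k, scale θ): mean = kθ, variance = kθ², so CV = 1/√k.
CV = SD/mean = 1700/6390 = 0.266, hence k = 1/CV² = 14.1.
Then θ = mean/k = 6390/14.1 = 452.

k ≈ 14.1, θ ≈ 452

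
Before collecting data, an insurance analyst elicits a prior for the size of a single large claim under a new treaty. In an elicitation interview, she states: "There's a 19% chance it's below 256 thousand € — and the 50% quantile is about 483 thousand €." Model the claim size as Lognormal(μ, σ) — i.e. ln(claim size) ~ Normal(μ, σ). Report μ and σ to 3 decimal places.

If T ~ Lognormal(μ,σ) then ln T ~ Normal(μ,σ), so the p-quantile of ln T is μ + z_p·σ.
ln(256) = 5.545 and ln(483) = 6.18; z_{0.19} = -0.8779, z_{0.5} = 0.
σ = (6.18 − 5.545)/(0 − (-0.8779)) = 0.723.
μ = 5.545 − (-0.8779)·0.723 = 6.180.

μ ≈ 6.180, σ ≈ 0.723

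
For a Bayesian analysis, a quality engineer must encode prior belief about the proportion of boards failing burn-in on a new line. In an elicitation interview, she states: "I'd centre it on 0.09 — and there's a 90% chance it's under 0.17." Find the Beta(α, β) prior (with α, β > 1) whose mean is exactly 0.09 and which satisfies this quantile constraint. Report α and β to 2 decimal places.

α ≈ 2.06, β ≈ 20.86

With mean 0.09 fixed, write α = 0.09s, β = 0.91s where s = α+β.
Need P(θ < 0.17) = 0.9 under Beta(0.09s, 0.91s). Normal approximation: (q−m)/√(m(1−m)/s) ≈ z_{0.9} = 1.28, so s ≈ 0.09·0.91·(1.28)²/(0.17−0.09)² = 21.0.
At s = 21.0: P(θ<0.17) ≈ 0.893. Adjusting to match 0.9 gives s ≈ 22.93.
So α = 0.09·22.93 ≈ 2.06, β = 0.91·22.93 ≈ 20.86.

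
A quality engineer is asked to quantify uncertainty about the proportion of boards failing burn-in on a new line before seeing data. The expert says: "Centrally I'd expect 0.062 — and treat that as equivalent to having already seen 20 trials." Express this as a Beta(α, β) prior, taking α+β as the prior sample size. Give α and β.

α = 1.24, β = 18.76

Under the effective-sample-size interpretation, Beta(α, β) has prior mean α/(α+β) and prior sample size α+β.
So α+β = 20 and α/(α+β) = 0.062, giving α = 0.062·20 = 1.24 and β = 20 − 1.24 = 18.76.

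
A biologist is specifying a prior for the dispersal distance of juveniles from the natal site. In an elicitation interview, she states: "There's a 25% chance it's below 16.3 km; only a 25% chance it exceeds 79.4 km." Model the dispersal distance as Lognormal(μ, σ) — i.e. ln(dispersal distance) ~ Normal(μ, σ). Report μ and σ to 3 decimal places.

μ ≈ 3.583, σ ≈ 1.174

If T ~ Lognormal(μ,σ) then ln T ~ Normal(μ,σ), so the p-quantile of ln T is μ + z_p·σ.
ln(16.3) = 2.791 and ln(79.4) = 4.374; z_{0.25} = -0.6745, z_{0.75} = 0.6745.
σ = (4.374 − 2.791)/(0.6745 − (-0.6745)) = 1.174.
μ = 2.791 − (-0.6745)·1.174 = 3.583.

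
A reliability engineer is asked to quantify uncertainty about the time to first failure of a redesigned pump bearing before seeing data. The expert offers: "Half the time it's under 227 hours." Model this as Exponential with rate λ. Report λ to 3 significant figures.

Exponential median = ln 2 / λ, so λ = ln 2 / 227.0 = 0.00305.

λ ≈ 0.00305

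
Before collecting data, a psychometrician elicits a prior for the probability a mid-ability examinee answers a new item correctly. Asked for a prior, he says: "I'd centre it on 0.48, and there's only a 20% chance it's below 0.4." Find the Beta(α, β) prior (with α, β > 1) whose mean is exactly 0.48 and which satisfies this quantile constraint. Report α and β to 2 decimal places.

With mean 0.48 fixed, write α = 0.48s, β = 0.52s where s = α+β.
Need P(θ < 0.4) = 0.2 under Beta(0.48s, 0.52s). Normal approximation: (q−m)/√(m(1−m)/s) ≈ z_{0.2} = -0.842, so s ≈ 0.48·0.52·(-0.842)²/(0.4−0.48)² = 27.6.
At s = 27.6: P(θ<0.4) ≈ 0.201. Adjusting to match 0.2 gives s ≈ 27.85.
So α = 0.48·27.85 ≈ 13.37, β = 0.52·27.85 ≈ 14.48.

α ≈ 13.37, β ≈ 14.48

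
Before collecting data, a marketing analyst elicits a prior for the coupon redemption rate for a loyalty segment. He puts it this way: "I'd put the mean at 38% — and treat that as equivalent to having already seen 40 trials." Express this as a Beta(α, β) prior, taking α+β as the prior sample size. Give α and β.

Under the effective-sample-size interpretation, Beta(α, β) has prior mean α/(α+β) and prior sample size α+β.
So α+β = 40 and α/(α+β) = 0.38, giving α = 0.38·40 = 15.2 and β = 40 − 15.2 = 24.8.

α = 15.2, β = 24.8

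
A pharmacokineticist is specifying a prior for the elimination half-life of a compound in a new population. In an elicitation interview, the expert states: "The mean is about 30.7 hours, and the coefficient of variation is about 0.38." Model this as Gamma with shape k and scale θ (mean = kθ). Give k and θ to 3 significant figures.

For Gamma(k, scale θ): mean = kθ, variance = kθ², so CV = 1/√k.
CV = 0.38, hence k = 1/CV² = 6.93.
Then θ = mean/k = 30.7/6.93 = 4.43.

k ≈ 6.93, θ ≈ 4.43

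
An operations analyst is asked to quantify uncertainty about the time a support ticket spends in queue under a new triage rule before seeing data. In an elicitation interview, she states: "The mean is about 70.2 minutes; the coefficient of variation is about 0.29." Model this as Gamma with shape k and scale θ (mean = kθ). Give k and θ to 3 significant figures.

k ≈ 11.9, θ ≈ 5.9

For Gamma(k, scale θ): mean = kθ, variance = kθ², so CV = 1/√k.
CV = 0.29, hence k = 1/CV² = 11.9.
Then θ = mean/k = 70.2/11.9 = 5.9.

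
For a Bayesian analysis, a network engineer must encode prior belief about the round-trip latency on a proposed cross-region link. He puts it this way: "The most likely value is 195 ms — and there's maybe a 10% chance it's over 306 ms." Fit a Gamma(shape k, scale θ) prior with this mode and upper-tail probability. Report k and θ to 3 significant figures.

Gamma(k,θ) with k>1 has mode (k−1)θ, so θ = 195/(k−1).
Need P(X < 306) = 0.9 with θ tied to k this way. Start at k = 2, θ = 195: P(X<306) ≈ 0.465.
Too low — raise k to concentrate. Iterating converges to k ≈ 10.2.
Then θ = 195/(10.2−1) ≈ 21.1.

k ≈ 10.2, θ ≈ 21.1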